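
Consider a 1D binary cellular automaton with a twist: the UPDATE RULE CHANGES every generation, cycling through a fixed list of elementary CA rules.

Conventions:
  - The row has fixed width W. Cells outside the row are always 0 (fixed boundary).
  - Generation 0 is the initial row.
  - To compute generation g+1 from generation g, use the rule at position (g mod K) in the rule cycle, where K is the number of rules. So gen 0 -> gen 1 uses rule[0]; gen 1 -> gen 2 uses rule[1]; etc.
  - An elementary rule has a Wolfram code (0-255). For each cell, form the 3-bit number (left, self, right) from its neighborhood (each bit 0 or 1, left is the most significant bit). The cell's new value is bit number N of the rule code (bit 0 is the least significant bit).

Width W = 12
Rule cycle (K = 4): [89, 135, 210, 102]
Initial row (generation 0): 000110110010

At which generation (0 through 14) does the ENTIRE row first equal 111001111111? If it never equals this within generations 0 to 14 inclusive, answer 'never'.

Answer: 9

Derivation:
Gen 0: 000110110010
Gen 1 (rule 89): 110110111001
Gen 2 (rule 135): 000000010011
Gen 3 (rule 210): 000000101101
Gen 4 (rule 102): 000001110111
Gen 5 (rule 89): 111101010101
Gen 6 (rule 135): 011001010101
Gen 7 (rule 210): 101110000000
Gen 8 (rule 102): 110010000000
Gen 9 (rule 89): 111001111111
Gen 10 (rule 135): 010010111110
Gen 11 (rule 210): 101100011111
Gen 12 (rule 102): 110100100001
Gen 13 (rule 89): 110010011100
Gen 14 (rule 135): 000110101001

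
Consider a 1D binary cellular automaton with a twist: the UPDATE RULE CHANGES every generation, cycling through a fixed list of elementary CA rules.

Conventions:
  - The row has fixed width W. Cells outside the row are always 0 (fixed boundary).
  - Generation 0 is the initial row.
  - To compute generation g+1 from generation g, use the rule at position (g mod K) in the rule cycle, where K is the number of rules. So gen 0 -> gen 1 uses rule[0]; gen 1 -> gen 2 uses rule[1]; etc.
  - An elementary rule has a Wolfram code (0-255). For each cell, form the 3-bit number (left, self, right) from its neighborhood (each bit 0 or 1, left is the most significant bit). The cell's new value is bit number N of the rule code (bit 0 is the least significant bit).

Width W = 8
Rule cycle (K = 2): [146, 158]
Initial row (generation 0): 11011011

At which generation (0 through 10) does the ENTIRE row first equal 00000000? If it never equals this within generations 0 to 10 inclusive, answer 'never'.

Answer: 1

Derivation:
Gen 0: 11011011
Gen 1 (rule 146): 00000000
Gen 2 (rule 158): 00000000
Gen 3 (rule 146): 00000000
Gen 4 (rule 158): 00000000
Gen 5 (rule 146): 00000000
Gen 6 (rule 158): 00000000
Gen 7 (rule 146): 00000000
Gen 8 (rule 158): 00000000
Gen 9 (rule 146): 00000000
Gen 10 (rule 158): 00000000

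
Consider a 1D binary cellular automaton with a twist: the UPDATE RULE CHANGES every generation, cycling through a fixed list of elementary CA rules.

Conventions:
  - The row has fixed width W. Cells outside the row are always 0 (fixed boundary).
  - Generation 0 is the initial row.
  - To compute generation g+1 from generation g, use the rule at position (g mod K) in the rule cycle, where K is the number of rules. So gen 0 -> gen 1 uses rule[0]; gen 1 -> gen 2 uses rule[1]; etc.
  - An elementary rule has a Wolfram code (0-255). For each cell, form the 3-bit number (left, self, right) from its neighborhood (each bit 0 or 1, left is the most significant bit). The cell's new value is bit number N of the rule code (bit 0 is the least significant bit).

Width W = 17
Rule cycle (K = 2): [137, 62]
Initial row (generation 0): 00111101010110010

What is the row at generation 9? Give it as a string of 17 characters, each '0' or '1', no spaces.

Gen 0: 00111101010110010
Gen 1 (rule 137): 10111000000100000
Gen 2 (rule 62): 11100100001110000
Gen 3 (rule 137): 11000001101100111
Gen 4 (rule 62): 10100011011011100
Gen 5 (rule 137): 00001010010011001
Gen 6 (rule 62): 00011111111110111
Gen 7 (rule 137): 11011111111100110
Gen 8 (rule 62): 10110000000011101
Gen 9 (rule 137): 00100111111011000

Answer: 00100111111011000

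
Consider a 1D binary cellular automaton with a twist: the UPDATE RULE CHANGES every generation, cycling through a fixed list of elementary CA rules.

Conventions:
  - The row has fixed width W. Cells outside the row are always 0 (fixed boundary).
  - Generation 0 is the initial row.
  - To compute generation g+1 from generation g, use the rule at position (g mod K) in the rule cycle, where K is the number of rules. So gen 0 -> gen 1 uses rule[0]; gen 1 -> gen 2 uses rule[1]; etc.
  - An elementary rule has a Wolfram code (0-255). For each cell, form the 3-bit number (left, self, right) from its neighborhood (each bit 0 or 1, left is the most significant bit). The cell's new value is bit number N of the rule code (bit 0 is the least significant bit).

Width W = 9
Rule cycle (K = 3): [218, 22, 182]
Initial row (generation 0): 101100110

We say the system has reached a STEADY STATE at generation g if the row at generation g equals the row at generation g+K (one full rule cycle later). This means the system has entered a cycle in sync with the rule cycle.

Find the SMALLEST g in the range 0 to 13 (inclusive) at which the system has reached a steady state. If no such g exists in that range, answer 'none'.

Answer: 11

Derivation:
Gen 0: 101100110
Gen 1 (rule 218): 001111111
Gen 2 (rule 22): 010000000
Gen 3 (rule 182): 111000000
Gen 4 (rule 218): 111100000
Gen 5 (rule 22): 000010000
Gen 6 (rule 182): 000111000
Gen 7 (rule 218): 001111100
Gen 8 (rule 22): 010000010
Gen 9 (rule 182): 111000111
Gen 10 (rule 218): 111101111
Gen 11 (rule 22): 000000000
Gen 12 (rule 182): 000000000
Gen 13 (rule 218): 000000000
Gen 14 (rule 22): 000000000
Gen 15 (rule 182): 000000000
Gen 16 (rule 218): 000000000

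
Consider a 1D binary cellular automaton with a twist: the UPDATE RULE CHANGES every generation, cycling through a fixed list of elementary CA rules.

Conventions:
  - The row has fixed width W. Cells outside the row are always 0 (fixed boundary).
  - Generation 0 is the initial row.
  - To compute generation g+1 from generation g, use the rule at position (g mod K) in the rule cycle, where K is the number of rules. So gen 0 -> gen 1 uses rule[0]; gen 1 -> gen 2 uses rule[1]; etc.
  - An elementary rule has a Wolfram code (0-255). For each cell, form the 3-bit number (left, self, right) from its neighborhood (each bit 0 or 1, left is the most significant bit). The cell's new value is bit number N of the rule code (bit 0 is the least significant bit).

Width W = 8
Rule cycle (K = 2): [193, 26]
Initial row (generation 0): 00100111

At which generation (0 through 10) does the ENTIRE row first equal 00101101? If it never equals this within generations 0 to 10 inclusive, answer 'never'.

Gen 0: 00100111
Gen 1 (rule 193): 10000011
Gen 2 (rule 26): 01000110
Gen 3 (rule 193): 00010010
Gen 4 (rule 26): 00101101
Gen 5 (rule 193): 10000100
Gen 6 (rule 26): 01001010
Gen 7 (rule 193): 00000000
Gen 8 (rule 26): 00000000
Gen 9 (rule 193): 11111111
Gen 10 (rule 26): 10000000

Answer: 4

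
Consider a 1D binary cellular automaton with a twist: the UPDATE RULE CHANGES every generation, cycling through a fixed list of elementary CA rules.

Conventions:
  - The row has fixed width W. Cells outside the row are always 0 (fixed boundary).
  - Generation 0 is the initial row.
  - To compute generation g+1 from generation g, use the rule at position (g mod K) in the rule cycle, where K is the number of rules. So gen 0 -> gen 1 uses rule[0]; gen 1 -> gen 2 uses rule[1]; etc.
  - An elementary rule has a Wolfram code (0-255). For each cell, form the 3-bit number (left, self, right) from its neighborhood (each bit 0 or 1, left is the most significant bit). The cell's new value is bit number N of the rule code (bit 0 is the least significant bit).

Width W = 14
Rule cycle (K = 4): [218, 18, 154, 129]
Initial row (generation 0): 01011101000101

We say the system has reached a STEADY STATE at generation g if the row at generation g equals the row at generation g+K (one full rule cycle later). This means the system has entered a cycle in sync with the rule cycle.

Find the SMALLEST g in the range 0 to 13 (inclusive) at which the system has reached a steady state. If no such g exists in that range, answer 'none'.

Gen 0: 01011101000101
Gen 1 (rule 218): 10011100101000
Gen 2 (rule 18): 01100011000100
Gen 3 (rule 154): 11010110101010
Gen 4 (rule 129): 00000000000000
Gen 5 (rule 218): 00000000000000
Gen 6 (rule 18): 00000000000000
Gen 7 (rule 154): 00000000000000
Gen 8 (rule 129): 11111111111111
Gen 9 (rule 218): 11111111111111
Gen 10 (rule 18): 00000000000000
Gen 11 (rule 154): 00000000000000
Gen 12 (rule 129): 11111111111111
Gen 13 (rule 218): 11111111111111
Gen 14 (rule 18): 00000000000000
Gen 15 (rule 154): 00000000000000
Gen 16 (rule 129): 11111111111111
Gen 17 (rule 218): 11111111111111

Answer: 6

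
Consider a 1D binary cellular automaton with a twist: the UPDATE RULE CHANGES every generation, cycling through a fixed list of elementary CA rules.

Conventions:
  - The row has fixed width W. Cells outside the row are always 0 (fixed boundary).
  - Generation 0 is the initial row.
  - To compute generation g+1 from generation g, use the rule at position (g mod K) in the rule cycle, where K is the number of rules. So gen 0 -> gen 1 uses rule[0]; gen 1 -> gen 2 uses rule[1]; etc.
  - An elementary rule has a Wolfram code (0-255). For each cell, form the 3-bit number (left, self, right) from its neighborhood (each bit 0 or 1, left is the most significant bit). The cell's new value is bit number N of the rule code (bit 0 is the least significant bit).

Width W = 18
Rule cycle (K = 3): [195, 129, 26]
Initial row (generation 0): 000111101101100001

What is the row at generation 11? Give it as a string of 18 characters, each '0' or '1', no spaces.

Gen 0: 000111101101100001
Gen 1 (rule 195): 111011100100101110
Gen 2 (rule 129): 010001000000000100
Gen 3 (rule 26): 101010100000001010
Gen 4 (rule 195): 000000001111110000
Gen 5 (rule 129): 111111100111100111
Gen 6 (rule 26): 100000011100011100
Gen 7 (rule 195): 001111101101101101
Gen 8 (rule 129): 100111000000000000
Gen 9 (rule 26): 011100100000000000
Gen 10 (rule 195): 101101001111111111
Gen 11 (rule 129): 000000000111111110

Answer: 000000000111111110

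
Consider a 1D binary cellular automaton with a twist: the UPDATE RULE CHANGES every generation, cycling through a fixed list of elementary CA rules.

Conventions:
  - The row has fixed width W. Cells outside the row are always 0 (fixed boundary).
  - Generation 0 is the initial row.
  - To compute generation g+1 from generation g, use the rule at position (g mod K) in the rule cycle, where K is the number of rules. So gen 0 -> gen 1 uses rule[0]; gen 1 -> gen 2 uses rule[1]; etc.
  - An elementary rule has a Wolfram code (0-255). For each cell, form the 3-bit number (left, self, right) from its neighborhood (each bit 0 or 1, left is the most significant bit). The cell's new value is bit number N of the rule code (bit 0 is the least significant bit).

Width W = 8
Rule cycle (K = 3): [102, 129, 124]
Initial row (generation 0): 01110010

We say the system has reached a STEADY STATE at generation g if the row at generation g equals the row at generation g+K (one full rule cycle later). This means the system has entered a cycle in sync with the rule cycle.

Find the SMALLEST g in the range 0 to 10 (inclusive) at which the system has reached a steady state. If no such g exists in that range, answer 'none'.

Gen 0: 01110010
Gen 1 (rule 102): 10010110
Gen 2 (rule 129): 00000000
Gen 3 (rule 124): 00000000
Gen 4 (rule 102): 00000000
Gen 5 (rule 129): 11111111
Gen 6 (rule 124): 10000001
Gen 7 (rule 102): 10000011
Gen 8 (rule 129): 00111000
Gen 9 (rule 124): 00101100
Gen 10 (rule 102): 01110100
Gen 11 (rule 129): 00100001
Gen 12 (rule 124): 00110001
Gen 13 (rule 102): 01010011

Answer: none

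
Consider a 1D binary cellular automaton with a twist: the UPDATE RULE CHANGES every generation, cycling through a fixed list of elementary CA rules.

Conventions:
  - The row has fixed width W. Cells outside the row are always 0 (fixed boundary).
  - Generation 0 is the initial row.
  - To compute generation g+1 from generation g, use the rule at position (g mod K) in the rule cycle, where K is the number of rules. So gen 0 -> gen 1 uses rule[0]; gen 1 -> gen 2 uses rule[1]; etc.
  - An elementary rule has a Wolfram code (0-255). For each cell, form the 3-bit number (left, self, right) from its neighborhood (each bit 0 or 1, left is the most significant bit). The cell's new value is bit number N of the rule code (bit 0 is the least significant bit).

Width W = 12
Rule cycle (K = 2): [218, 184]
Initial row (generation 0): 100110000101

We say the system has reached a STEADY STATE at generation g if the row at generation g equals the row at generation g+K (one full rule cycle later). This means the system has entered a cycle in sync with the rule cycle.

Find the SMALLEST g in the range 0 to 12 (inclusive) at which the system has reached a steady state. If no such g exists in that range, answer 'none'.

Gen 0: 100110000101
Gen 1 (rule 218): 011111001000
Gen 2 (rule 184): 011110100100
Gen 3 (rule 218): 111110011010
Gen 4 (rule 184): 111101010101
Gen 5 (rule 218): 111100000000
Gen 6 (rule 184): 111010000000
Gen 7 (rule 218): 111001000000
Gen 8 (rule 184): 110100100000
Gen 9 (rule 218): 110011010000
Gen 10 (rule 184): 101010101000
Gen 11 (rule 218): 000000000100
Gen 12 (rule 184): 000000000010
Gen 13 (rule 218): 000000000101
Gen 14 (rule 184): 000000000010

Answer: 12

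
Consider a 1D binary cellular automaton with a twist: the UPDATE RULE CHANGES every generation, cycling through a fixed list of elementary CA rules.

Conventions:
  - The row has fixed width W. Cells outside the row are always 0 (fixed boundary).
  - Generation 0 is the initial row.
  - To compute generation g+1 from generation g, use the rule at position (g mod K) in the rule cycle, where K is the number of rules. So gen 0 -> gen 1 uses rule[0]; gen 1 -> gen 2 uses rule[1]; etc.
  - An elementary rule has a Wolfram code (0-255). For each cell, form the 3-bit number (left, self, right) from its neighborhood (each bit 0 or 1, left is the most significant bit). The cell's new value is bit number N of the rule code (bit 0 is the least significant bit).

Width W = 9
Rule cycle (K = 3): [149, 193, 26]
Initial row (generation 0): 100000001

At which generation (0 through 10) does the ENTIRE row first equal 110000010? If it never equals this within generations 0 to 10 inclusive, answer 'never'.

Answer: 3

Derivation:
Gen 0: 100000001
Gen 1 (rule 149): 111111101
Gen 2 (rule 193): 011111100
Gen 3 (rule 26): 110000010
Gen 4 (rule 149): 001111011
Gen 5 (rule 193): 100111001
Gen 6 (rule 26): 011100110
Gen 7 (rule 149): 001010001
Gen 8 (rule 193): 100000100
Gen 9 (rule 26): 010001010
Gen 10 (rule 149): 011101011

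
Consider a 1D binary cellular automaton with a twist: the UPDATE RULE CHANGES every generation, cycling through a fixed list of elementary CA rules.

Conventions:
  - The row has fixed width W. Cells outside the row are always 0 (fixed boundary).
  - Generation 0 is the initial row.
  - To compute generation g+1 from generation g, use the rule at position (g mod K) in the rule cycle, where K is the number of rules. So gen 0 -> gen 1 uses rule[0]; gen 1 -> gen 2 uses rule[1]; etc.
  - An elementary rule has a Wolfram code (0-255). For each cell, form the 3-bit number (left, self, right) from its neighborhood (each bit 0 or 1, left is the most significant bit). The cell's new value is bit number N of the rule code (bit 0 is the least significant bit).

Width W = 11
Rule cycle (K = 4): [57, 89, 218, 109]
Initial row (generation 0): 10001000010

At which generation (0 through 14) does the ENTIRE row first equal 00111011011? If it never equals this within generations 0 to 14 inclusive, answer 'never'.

Gen 0: 10001000010
Gen 1 (rule 57): 01100111001
Gen 2 (rule 89): 01110101100
Gen 3 (rule 218): 11110001110
Gen 4 (rule 109): 10010101010
Gen 5 (rule 57): 01001010101
Gen 6 (rule 89): 00100000000
Gen 7 (rule 218): 01010000000
Gen 8 (rule 109): 01110111111
Gen 9 (rule 57): 01001100000
Gen 10 (rule 89): 00101111111
Gen 11 (rule 218): 01001111111
Gen 12 (rule 109): 01001000001
Gen 13 (rule 57): 00100111100
Gen 14 (rule 89): 10010100111

Answer: never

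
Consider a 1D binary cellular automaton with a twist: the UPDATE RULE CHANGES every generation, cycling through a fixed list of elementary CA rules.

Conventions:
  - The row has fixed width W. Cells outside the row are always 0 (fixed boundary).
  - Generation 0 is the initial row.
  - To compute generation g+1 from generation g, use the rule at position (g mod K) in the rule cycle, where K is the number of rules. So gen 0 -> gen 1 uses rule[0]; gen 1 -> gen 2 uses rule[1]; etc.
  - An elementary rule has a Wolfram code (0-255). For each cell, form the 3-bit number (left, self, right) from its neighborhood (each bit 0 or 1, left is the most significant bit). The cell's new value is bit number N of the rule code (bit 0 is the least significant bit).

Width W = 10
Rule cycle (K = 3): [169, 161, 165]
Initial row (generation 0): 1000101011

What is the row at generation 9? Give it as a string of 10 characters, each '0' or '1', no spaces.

Answer: 1001011011

Derivation:
Gen 0: 1000101011
Gen 1 (rule 169): 0010010110
Gen 2 (rule 161): 1000001000
Gen 3 (rule 165): 1011101011
Gen 4 (rule 169): 0111010110
Gen 5 (rule 161): 0010101000
Gen 6 (rule 165): 1011111011
Gen 7 (rule 169): 0111110110
Gen 8 (rule 161): 0011101000
Gen 9 (rule 165): 1001011011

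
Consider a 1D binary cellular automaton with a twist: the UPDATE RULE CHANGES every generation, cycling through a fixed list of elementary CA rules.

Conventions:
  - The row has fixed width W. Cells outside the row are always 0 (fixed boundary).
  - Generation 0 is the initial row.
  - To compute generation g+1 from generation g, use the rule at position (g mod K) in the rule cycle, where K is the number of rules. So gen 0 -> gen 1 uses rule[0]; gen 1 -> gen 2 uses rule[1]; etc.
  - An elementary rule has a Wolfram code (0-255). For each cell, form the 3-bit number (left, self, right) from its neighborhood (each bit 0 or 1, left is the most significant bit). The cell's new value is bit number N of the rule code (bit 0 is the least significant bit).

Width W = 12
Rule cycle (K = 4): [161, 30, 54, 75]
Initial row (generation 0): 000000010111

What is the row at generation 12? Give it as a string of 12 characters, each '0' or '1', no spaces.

Answer: 110010010011

Derivation:
Gen 0: 000000010111
Gen 1 (rule 161): 111111001010
Gen 2 (rule 30): 100000111011
Gen 3 (rule 54): 110001000100
Gen 4 (rule 75): 110110011001
Gen 5 (rule 161): 001000000000
Gen 6 (rule 30): 011100000000
Gen 7 (rule 54): 100010000000
Gen 8 (rule 75): 001100111111
Gen 9 (rule 161): 100000011110
Gen 10 (rule 30): 110000110001
Gen 11 (rule 54): 001001001011
Gen 12 (rule 75): 110010010011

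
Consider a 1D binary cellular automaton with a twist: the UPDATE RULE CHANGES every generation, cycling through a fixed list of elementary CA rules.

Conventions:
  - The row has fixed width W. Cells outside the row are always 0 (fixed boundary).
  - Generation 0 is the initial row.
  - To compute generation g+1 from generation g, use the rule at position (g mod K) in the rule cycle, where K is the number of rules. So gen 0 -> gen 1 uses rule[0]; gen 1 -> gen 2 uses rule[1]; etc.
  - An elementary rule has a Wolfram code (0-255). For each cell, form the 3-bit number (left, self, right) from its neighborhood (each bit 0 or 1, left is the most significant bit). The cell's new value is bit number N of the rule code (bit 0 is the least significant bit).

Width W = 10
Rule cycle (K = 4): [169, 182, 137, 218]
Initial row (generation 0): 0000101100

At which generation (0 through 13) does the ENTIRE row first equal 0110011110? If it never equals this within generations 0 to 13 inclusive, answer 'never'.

Answer: 11

Derivation:
Gen 0: 0000101100
Gen 1 (rule 169): 1110011001
Gen 2 (rule 182): 0101100111
Gen 3 (rule 137): 0001000110
Gen 4 (rule 218): 0010101111
Gen 5 (rule 169): 1001011110
Gen 6 (rule 182): 1111101101
Gen 7 (rule 137): 1111001000
Gen 8 (rule 218): 1111110100
Gen 9 (rule 169): 1111101001
Gen 10 (rule 182): 0111011111
Gen 11 (rule 137): 0110011110
Gen 12 (rule 218): 1111111111
Gen 13 (rule 169): 1111111110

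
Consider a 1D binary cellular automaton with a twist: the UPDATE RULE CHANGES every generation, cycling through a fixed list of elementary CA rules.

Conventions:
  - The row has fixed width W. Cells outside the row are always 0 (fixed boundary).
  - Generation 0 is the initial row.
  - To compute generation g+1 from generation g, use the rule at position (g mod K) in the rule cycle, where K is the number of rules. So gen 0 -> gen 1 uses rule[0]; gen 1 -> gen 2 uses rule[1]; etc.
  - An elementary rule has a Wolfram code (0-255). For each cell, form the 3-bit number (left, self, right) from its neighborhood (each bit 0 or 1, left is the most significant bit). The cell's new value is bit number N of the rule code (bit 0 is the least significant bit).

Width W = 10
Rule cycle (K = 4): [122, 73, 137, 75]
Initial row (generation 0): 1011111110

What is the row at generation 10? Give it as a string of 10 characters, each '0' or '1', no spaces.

Gen 0: 1011111110
Gen 1 (rule 122): 0110000011
Gen 2 (rule 73): 0110111011
Gen 3 (rule 137): 0100110010
Gen 4 (rule 75): 1001110100
Gen 5 (rule 122): 0111011010
Gen 6 (rule 73): 0101011000
Gen 7 (rule 137): 0000010011
Gen 8 (rule 75): 1111100111
Gen 9 (rule 122): 1000111101
Gen 10 (rule 73): 0010100100

Answer: 0010100100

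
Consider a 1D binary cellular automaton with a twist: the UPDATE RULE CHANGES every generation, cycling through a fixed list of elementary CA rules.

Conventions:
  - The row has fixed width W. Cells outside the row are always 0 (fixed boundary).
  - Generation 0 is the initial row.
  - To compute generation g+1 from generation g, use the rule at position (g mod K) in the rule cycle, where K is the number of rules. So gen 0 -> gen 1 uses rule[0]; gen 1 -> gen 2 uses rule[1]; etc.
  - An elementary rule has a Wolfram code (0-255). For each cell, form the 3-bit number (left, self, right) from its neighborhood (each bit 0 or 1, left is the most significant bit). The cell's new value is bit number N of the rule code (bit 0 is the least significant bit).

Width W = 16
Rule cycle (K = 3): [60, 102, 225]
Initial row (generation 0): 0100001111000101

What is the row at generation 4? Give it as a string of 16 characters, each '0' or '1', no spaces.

Answer: 0110001100101000

Derivation:
Gen 0: 0100001111000101
Gen 1 (rule 60): 0110001000100111
Gen 2 (rule 102): 1010011001101001
Gen 3 (rule 225): 0100001000110000
Gen 4 (rule 60): 0110001100101000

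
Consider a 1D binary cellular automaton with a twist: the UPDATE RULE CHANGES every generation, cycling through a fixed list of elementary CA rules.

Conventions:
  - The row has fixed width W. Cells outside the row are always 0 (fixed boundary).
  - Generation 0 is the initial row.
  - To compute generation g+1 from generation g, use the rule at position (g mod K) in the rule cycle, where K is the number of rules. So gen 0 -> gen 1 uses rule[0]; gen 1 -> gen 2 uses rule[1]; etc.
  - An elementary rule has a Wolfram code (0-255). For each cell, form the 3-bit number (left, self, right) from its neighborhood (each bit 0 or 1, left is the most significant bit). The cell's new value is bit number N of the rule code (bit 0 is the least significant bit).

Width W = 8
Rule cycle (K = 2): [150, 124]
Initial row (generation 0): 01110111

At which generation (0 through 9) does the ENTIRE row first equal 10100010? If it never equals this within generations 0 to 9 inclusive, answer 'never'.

Gen 0: 01110111
Gen 1 (rule 150): 10100010
Gen 2 (rule 124): 11110011
Gen 3 (rule 150): 01101100
Gen 4 (rule 124): 01111110
Gen 5 (rule 150): 10111101
Gen 6 (rule 124): 11100111
Gen 7 (rule 150): 01011010
Gen 8 (rule 124): 01111111
Gen 9 (rule 150): 10111110

Answer: 1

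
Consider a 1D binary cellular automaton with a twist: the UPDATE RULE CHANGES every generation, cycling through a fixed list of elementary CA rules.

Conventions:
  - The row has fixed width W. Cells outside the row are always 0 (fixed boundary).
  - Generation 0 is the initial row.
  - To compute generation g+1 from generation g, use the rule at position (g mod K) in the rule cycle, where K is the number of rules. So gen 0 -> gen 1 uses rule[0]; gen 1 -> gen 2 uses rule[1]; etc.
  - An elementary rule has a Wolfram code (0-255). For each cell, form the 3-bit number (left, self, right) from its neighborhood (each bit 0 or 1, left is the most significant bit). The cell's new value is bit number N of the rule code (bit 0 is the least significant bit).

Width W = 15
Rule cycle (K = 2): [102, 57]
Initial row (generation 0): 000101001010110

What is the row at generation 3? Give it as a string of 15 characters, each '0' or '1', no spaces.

Answer: 111001010001111

Derivation:
Gen 0: 000101001010110
Gen 1 (rule 102): 001111011111010
Gen 2 (rule 57): 101000110000101
Gen 3 (rule 102): 111001010001111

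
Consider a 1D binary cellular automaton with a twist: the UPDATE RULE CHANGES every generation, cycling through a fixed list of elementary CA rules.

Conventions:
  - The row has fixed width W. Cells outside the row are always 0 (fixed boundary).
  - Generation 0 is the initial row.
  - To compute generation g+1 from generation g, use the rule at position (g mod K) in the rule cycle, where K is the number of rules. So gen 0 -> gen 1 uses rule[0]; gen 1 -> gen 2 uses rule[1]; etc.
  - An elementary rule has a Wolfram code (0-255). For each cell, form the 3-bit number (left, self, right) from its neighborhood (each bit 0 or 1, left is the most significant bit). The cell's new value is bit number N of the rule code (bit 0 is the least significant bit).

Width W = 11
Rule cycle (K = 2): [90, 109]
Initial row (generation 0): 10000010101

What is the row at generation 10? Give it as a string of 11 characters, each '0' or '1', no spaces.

Answer: 11110011110

Derivation:
Gen 0: 10000010101
Gen 1 (rule 90): 01000100000
Gen 2 (rule 109): 01010101111
Gen 3 (rule 90): 10000001001
Gen 4 (rule 109): 10111101001
Gen 5 (rule 90): 00100100110
Gen 6 (rule 109): 10100100110
Gen 7 (rule 90): 00011011111
Gen 8 (rule 109): 11011110001
Gen 9 (rule 90): 11010011010
Gen 10 (rule 109): 11110011110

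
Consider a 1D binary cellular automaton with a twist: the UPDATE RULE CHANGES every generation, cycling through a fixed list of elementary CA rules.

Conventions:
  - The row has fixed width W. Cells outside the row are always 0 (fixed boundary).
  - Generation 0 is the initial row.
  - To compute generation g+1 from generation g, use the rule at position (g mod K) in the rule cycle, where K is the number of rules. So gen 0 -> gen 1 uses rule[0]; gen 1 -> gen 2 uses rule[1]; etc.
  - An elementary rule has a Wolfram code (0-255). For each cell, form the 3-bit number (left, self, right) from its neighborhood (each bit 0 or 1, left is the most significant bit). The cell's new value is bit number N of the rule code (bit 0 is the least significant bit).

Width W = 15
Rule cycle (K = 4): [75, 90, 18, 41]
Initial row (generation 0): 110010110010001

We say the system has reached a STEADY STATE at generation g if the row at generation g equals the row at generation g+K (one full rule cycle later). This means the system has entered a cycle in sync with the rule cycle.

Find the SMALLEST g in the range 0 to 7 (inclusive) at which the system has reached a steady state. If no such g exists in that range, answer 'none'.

Gen 0: 110010110010001
Gen 1 (rule 75): 110100110100110
Gen 2 (rule 90): 110011110011111
Gen 3 (rule 18): 001100001100000
Gen 4 (rule 41): 101001101001111
Gen 5 (rule 75): 000011100011001
Gen 6 (rule 90): 000110110111110
Gen 7 (rule 18): 001000000000001
Gen 8 (rule 41): 100011111111100
Gen 9 (rule 75): 001110000000101
Gen 10 (rule 90): 011011000001000
Gen 11 (rule 18): 100000100010100

Answer: none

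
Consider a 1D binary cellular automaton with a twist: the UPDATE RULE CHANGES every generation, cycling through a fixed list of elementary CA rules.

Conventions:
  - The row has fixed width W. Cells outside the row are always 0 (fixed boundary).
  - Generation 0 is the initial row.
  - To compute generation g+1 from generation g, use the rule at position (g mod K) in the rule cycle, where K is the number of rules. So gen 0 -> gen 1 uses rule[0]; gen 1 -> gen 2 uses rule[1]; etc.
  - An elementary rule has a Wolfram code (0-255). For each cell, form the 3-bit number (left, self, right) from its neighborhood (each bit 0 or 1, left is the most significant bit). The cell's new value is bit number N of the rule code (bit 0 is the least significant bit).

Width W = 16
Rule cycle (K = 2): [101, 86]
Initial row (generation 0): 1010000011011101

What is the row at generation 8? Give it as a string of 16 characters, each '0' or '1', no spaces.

Gen 0: 1010000011011101
Gen 1 (rule 101): 1110111001100111
Gen 2 (rule 86): 0010001110111001
Gen 3 (rule 101): 1010100011001001
Gen 4 (rule 86): 1010110101111111
Gen 5 (rule 101): 1111011110000001
Gen 6 (rule 86): 0001000011000011
Gen 7 (rule 101): 1101011001011001
Gen 8 (rule 86): 0101001111001111

Answer: 0101001111001111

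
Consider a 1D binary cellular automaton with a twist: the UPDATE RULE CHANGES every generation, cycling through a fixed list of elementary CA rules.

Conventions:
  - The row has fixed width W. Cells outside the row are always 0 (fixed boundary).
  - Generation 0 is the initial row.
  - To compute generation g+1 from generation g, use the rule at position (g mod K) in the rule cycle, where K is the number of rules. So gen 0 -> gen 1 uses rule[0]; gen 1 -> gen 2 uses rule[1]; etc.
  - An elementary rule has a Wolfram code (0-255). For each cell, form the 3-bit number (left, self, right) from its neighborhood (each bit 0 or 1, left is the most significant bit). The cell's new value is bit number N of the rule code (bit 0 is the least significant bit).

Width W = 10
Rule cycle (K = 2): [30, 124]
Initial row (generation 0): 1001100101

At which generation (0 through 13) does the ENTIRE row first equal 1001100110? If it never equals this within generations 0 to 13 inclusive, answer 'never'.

Gen 0: 1001100101
Gen 1 (rule 30): 1111011101
Gen 2 (rule 124): 1001110111
Gen 3 (rule 30): 1111000100
Gen 4 (rule 124): 1001100110
Gen 5 (rule 30): 1111011101
Gen 6 (rule 124): 1001110111
Gen 7 (rule 30): 1111000100
Gen 8 (rule 124): 1001100110
Gen 9 (rule 30): 1111011101
Gen 10 (rule 124): 1001110111
Gen 11 (rule 30): 1111000100
Gen 12 (rule 124): 1001100110
Gen 13 (rule 30): 1111011101

Answer: 4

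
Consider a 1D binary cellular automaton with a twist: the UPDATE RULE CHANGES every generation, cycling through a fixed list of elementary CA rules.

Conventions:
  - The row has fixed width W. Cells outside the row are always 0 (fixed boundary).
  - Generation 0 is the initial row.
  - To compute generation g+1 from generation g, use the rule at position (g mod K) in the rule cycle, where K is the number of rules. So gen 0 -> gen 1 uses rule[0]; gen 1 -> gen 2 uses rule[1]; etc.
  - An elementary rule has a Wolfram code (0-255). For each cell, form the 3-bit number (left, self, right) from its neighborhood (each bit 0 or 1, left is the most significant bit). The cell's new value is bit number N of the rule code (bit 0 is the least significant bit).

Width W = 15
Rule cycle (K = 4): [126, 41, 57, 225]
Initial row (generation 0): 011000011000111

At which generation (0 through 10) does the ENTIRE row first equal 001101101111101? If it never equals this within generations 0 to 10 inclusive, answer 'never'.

Answer: never

Derivation:
Gen 0: 011000011000111
Gen 1 (rule 126): 111100111101101
Gen 2 (rule 41): 100000100011010
Gen 3 (rule 57): 011110011010101
Gen 4 (rule 225): 001110001101010
Gen 5 (rule 126): 011011011111111
Gen 6 (rule 41): 010110110000000
Gen 7 (rule 57): 001101101111111
Gen 8 (rule 225): 100110110111111
Gen 9 (rule 126): 111111111100001
Gen 10 (rule 41): 100000000001100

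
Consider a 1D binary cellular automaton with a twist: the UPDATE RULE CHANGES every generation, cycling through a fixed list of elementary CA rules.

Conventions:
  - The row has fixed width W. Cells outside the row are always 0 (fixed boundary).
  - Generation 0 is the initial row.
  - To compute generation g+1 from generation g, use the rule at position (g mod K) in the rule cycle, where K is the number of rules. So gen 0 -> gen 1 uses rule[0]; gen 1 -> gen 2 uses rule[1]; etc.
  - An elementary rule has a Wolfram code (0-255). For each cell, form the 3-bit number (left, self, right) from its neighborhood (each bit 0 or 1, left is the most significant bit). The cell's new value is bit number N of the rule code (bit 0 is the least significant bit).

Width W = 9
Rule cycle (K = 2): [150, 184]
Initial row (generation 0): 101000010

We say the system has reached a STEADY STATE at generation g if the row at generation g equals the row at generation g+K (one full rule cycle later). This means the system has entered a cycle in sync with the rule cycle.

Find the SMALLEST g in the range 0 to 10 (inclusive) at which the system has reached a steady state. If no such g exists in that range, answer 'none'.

Gen 0: 101000010
Gen 1 (rule 150): 101100111
Gen 2 (rule 184): 011010110
Gen 3 (rule 150): 100010001
Gen 4 (rule 184): 010001000
Gen 5 (rule 150): 111011100
Gen 6 (rule 184): 110111010
Gen 7 (rule 150): 000010011
Gen 8 (rule 184): 000001010
Gen 9 (rule 150): 000011011
Gen 10 (rule 184): 000010110
Gen 11 (rule 150): 000110001
Gen 12 (rule 184): 000101000

Answer: none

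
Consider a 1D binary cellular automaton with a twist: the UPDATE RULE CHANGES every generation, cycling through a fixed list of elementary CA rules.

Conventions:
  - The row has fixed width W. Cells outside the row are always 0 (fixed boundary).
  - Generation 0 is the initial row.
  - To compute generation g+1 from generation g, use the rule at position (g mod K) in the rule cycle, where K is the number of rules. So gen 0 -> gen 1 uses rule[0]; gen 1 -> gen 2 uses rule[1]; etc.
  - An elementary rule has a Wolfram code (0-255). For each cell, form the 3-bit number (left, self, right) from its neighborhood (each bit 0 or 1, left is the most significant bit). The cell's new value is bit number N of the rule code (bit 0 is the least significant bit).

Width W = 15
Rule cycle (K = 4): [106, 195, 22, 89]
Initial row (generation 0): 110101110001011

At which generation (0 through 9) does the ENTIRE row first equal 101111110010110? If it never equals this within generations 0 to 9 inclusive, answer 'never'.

Gen 0: 110101110001011
Gen 1 (rule 106): 111011010010111
Gen 2 (rule 195): 011001000100011
Gen 3 (rule 22): 100111101110100
Gen 4 (rule 89): 010100101010011
Gen 5 (rule 106): 101001010100111
Gen 6 (rule 195): 000010000001011
Gen 7 (rule 22): 000111000011000
Gen 8 (rule 89): 110101111011111
Gen 9 (rule 106): 111011001110001

Answer: never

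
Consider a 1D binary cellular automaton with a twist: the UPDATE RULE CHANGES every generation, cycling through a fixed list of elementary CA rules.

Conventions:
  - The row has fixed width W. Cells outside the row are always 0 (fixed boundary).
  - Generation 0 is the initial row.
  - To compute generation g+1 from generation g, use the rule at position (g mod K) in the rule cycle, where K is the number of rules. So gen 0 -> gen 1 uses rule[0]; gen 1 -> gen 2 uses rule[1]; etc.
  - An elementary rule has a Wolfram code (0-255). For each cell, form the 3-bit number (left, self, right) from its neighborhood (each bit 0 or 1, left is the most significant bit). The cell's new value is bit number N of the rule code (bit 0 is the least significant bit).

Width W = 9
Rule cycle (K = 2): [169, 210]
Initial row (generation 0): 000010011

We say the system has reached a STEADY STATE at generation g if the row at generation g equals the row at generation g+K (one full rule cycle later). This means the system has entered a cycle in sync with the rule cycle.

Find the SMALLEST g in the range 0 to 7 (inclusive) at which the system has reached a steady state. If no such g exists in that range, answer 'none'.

Answer: 3

Derivation:
Gen 0: 000010011
Gen 1 (rule 169): 111000010
Gen 2 (rule 210): 011100101
Gen 3 (rule 169): 011000010
Gen 4 (rule 210): 101100101
Gen 5 (rule 169): 011000010
Gen 6 (rule 210): 101100101
Gen 7 (rule 169): 011000010
Gen 8 (rule 210): 101100101
Gen 9 (rule 169): 011000010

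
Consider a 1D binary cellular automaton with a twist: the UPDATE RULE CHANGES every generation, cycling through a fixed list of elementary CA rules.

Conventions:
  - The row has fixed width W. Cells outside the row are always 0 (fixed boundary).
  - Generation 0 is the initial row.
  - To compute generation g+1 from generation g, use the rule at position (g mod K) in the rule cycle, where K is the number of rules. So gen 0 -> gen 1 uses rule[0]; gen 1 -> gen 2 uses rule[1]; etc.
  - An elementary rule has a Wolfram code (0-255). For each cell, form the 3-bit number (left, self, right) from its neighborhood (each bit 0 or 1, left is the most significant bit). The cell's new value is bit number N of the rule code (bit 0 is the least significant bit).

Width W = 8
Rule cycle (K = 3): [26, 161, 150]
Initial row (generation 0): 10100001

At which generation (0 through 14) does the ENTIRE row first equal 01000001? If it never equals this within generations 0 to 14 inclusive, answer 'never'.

Gen 0: 10100001
Gen 1 (rule 26): 00010010
Gen 2 (rule 161): 11000000
Gen 3 (rule 150): 00100000
Gen 4 (rule 26): 01010000
Gen 5 (rule 161): 00100111
Gen 6 (rule 150): 01111010
Gen 7 (rule 26): 11000001
Gen 8 (rule 161): 00011100
Gen 9 (rule 150): 00101010
Gen 10 (rule 26): 01000001
Gen 11 (rule 161): 00011100
Gen 12 (rule 150): 00101010
Gen 13 (rule 26): 01000001
Gen 14 (rule 161): 00011100

Answer: 10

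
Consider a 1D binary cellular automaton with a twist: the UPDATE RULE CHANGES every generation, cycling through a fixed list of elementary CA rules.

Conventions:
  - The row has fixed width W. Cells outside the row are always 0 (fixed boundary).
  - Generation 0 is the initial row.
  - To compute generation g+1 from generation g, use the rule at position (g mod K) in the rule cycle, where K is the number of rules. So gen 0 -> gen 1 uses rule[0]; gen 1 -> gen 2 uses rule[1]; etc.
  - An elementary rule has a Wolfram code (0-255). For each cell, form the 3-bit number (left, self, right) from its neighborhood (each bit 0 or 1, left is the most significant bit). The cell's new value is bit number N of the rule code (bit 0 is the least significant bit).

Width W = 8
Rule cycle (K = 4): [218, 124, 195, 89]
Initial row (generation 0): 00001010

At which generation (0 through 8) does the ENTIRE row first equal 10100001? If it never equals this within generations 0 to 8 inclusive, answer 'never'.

Gen 0: 00001010
Gen 1 (rule 218): 00010001
Gen 2 (rule 124): 00011001
Gen 3 (rule 195): 11101010
Gen 4 (rule 89): 10100001
Gen 5 (rule 218): 00010010
Gen 6 (rule 124): 00011011
Gen 7 (rule 195): 11101001
Gen 8 (rule 89): 10100100

Answer: 4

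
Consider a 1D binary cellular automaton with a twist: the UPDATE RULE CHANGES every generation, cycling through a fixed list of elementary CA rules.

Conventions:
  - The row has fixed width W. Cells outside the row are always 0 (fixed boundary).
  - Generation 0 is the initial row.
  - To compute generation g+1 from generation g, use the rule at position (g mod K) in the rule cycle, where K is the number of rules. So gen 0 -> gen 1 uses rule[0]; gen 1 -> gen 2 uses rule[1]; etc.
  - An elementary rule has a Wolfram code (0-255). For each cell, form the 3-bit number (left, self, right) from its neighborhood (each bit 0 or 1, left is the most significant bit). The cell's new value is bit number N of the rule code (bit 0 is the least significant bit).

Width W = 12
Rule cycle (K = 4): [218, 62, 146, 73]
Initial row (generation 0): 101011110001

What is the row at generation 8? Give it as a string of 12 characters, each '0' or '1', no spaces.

Answer: 000001111111

Derivation:
Gen 0: 101011110001
Gen 1 (rule 218): 000011111010
Gen 2 (rule 62): 000110000111
Gen 3 (rule 146): 001001001010
Gen 4 (rule 73): 100000000000
Gen 5 (rule 218): 010000000000
Gen 6 (rule 62): 111000000000
Gen 7 (rule 146): 010100000000
Gen 8 (rule 73): 000001111111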